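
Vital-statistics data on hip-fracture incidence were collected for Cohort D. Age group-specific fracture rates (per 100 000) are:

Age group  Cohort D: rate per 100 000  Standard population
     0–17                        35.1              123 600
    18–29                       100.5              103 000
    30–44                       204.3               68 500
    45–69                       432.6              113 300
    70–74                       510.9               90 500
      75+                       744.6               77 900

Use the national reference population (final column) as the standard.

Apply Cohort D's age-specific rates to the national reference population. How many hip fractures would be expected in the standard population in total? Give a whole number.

Expected hip fractures = Σ (standard pop × age-specific rate ÷ 100 000)
= 123 600×35.1/100 000 + 103 000×100.5/100 000 + 68 500×204.3/100 000 + 113 300×432.6/100 000 + 90 500×510.9/100 000 + 77 900×744.6/100 000
= 43.38 + 103.52 + 139.95 + 490.14 + 462.36 + 580.04 = 1819.39.

1819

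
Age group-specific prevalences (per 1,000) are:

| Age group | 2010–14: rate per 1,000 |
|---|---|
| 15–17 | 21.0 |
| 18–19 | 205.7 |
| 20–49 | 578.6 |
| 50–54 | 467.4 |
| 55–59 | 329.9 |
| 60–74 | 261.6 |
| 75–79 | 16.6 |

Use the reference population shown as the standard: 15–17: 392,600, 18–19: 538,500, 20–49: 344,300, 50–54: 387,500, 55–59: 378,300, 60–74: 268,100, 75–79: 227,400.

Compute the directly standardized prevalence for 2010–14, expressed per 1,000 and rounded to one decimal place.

275.2

Standard total = 2,536,700; weights = 0.1548, 0.2123, 0.1357, 0.1528, 0.1491, 0.1057, 0.0896.
Standardized rate: 0.1548×21.0 + 0.2123×205.7 + 0.1357×578.6 + 0.1528×467.4 + 0.1491×329.9 + 0.1057×261.6 + 0.0896×16.6 = 275.1821 per 1,000.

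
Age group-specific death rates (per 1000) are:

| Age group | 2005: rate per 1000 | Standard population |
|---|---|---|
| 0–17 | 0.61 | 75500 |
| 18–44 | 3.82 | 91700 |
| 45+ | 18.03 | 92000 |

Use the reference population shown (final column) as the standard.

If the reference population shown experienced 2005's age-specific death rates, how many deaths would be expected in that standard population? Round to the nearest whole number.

2055

Expected deaths = Σ (standard pop × age-specific rate ÷ 1000)
= 75500×0.61/1000 + 91700×3.82/1000 + 92000×18.03/1000
= 46.05 + 350.29 + 1658.76 = 2055.11.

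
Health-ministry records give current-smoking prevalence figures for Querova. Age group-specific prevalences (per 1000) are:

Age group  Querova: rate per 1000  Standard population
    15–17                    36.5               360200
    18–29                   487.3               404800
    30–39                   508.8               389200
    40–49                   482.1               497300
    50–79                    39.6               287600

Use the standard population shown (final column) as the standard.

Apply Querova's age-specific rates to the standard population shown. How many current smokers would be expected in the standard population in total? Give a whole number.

659569

Expected current smokers = Σ (standard pop × age-specific rate ÷ 1000)
= 360200×36.5/1000 + 404800×487.3/1000 + 389200×508.8/1000 + 497300×482.1/1000 + 287600×39.6/1000
= 13147.30 + 197259.04 + 198024.96 + 239748.33 + 11388.96 = 659568.59.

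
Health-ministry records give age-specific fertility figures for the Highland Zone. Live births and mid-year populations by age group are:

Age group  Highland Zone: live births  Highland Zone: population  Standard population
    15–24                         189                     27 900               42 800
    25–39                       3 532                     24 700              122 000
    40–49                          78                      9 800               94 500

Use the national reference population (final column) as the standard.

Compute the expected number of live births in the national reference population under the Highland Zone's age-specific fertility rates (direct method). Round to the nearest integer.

Age-specific rates per 1 000 for the Highland Zone: 6.774, 142.996, 7.959.
Expected live births = Σ (standard pop × age-specific rate ÷ 1 000)
= 42 800×6.774/1 000 + 122 000×142.996/1 000 + 94 500×7.959/1 000
= 289.94 + 17445.51 + 752.14 = 18487.58.

18488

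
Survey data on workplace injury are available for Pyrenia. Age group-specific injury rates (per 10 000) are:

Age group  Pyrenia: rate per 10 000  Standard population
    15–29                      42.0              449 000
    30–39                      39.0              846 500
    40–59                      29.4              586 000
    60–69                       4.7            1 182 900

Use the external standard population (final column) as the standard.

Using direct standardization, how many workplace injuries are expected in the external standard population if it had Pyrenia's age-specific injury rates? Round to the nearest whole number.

Expected workplace injuries = Σ (standard pop × age-specific rate ÷ 10 000)
= 449 000×42.0/10 000 + 846 500×39.0/10 000 + 586 000×29.4/10 000 + 1 182 900×4.7/10 000
= 1885.80 + 3301.35 + 1722.84 + 555.96 = 7465.95.

7466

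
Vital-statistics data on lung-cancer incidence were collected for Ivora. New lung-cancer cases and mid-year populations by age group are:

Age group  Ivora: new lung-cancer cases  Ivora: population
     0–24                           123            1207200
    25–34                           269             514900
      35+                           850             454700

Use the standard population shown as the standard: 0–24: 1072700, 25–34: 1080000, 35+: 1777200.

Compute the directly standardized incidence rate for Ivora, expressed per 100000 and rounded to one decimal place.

Age-specific rates per 100000 for Ivora: 10.19, 52.24, 186.94.
Standard total = 3929900; weights = 0.2730, 0.2748, 0.4522.
Standardized rate: 0.2730×10.19 + 0.2748×52.24 + 0.4522×186.94 = 101.6758 per 100000.

101.7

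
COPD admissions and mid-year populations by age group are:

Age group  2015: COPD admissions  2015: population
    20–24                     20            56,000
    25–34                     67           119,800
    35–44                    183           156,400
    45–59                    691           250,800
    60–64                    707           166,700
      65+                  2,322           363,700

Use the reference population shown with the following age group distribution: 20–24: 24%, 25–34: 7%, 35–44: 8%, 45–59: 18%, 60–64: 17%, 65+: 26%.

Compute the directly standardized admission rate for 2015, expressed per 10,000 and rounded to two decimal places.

Age-specific rates per 10,000 for 2015: 3.57, 5.59, 11.70, 27.55, 42.41, 63.84.
Standard weights: 0.24, 0.07, 0.08, 0.18, 0.17, 0.26.
Standardized rate: 0.2400×3.57 + 0.0700×5.59 + 0.0800×11.70 + 0.1800×27.55 + 0.1700×42.41 + 0.2600×63.84 = 30.9534 per 10,000.

30.95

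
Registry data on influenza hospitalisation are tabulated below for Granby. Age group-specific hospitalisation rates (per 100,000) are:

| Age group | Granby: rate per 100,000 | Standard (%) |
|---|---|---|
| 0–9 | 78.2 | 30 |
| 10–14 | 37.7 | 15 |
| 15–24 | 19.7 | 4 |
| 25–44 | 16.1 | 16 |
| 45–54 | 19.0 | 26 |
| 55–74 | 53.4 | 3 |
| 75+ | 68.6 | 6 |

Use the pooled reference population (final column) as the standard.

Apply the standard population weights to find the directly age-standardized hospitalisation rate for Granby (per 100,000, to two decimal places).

Standard weights: 0.30, 0.15, 0.04, 0.16, 0.26, 0.03, 0.06.
Standardized rate: 0.3000×78.2 + 0.1500×37.7 + 0.0400×19.7 + 0.1600×16.1 + 0.2600×19.0 + 0.0300×53.4 + 0.0600×68.6 = 43.1370 per 100,000.

43.14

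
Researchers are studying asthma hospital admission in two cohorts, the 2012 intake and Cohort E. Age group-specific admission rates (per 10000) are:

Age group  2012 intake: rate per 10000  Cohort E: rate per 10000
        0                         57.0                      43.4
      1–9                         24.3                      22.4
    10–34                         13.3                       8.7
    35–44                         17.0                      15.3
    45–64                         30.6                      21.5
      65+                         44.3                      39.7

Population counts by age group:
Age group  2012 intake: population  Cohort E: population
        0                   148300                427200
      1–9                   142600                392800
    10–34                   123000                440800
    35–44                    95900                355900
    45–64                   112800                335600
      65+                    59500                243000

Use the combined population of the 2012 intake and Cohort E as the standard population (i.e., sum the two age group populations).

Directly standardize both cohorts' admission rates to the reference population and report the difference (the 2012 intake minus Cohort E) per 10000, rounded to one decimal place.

6.1

Combined standard total = 2877400; weights = 0.2000, 0.1861, 0.1959, 0.1570, 0.1558, 0.1051.
The 2012 intake: 0.2000×57.0 + 0.1861×24.3 + 0.1959×13.3 + 0.1570×17.0 + 0.1558×30.6 + 0.1051×44.3 = 30.6230 per 10000.
Cohort E: 0.2000×43.4 + 0.1861×22.4 + 0.1959×8.7 + 0.1570×15.3 + 0.1558×21.5 + 0.1051×39.7 = 24.4794 per 10000.
Difference = 30.6230 − 24.4794 = 6.1436.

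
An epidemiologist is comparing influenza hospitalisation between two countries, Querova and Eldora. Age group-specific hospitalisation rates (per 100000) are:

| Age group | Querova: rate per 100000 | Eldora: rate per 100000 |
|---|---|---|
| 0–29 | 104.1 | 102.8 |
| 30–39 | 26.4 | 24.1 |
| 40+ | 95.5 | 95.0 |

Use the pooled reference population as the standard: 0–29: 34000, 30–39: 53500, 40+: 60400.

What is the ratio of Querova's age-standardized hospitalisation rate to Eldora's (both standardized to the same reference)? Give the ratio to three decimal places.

1.019

Standard total = 147900; weights = 0.2299, 0.3617, 0.4084.
Querova: 0.2299×104.1 + 0.3617×26.4 + 0.4084×95.5 = 72.4814 per 100000.
Eldora: 0.2299×102.8 + 0.3617×24.1 + 0.4084×95.0 = 71.1464 per 100000.
Ratio = 72.4814 ÷ 71.1464 = 1.01876.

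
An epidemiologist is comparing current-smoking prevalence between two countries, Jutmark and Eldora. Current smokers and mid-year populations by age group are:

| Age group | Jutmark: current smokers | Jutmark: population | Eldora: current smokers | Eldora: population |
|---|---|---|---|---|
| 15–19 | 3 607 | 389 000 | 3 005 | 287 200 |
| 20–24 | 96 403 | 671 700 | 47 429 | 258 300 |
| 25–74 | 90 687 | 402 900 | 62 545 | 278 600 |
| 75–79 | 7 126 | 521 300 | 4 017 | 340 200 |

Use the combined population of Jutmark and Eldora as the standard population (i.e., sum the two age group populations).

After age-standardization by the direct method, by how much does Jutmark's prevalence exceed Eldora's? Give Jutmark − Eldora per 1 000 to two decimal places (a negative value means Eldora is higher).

-11.46

Age-specific rates per 1 000 for Jutmark: 9.272, 143.521, 225.086, 13.670.
For Eldora: 10.463, 183.620, 224.497, 11.808.
Combined standard total = 3 149 200; weights = 0.2147, 0.2953, 0.2164, 0.2736.
Jutmark: 0.2147×9.272 + 0.2953×143.521 + 0.2164×225.086 + 0.2736×13.670 = 96.8236 per 1 000.
Eldora: 0.2147×10.463 + 0.2953×183.620 + 0.2164×224.497 + 0.2736×11.808 = 108.2843 per 1 000.
Difference = 96.8236 − 108.2843 = -11.4608.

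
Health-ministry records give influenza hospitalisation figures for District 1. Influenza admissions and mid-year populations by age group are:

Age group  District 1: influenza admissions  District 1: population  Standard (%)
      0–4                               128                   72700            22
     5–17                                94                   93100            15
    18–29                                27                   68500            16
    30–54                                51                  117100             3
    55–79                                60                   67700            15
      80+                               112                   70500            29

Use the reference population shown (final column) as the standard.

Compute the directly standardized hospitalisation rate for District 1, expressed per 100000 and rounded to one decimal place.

Age-specific rates per 100000 for District 1: 176.07, 100.97, 39.42, 43.55, 88.63, 158.87.
Standard weights: 0.22, 0.15, 0.16, 0.03, 0.15, 0.29.
Standardized rate: 0.2200×176.07 + 0.1500×100.97 + 0.1600×39.42 + 0.0300×43.55 + 0.1500×88.63 + 0.2900×158.87 = 120.8575 per 100000.

120.9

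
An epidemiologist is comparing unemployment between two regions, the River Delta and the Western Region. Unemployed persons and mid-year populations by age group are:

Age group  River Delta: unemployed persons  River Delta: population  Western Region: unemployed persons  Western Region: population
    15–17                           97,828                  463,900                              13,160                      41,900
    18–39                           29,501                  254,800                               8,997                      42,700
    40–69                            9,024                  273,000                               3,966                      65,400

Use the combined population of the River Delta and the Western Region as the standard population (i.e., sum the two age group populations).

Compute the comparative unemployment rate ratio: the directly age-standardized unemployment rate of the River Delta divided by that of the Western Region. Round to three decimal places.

Age-specific rates per 1,000 for the River Delta: 210.882, 115.781, 33.055.
For the Western Region: 314.081, 210.703, 60.642.
Combined standard total = 1,141,700; weights = 0.4430, 0.2606, 0.2964.
The River Delta: 0.4430×210.882 + 0.2606×115.781 + 0.2964×33.055 = 133.3928 per 1,000.
The Western Region: 0.4430×314.081 + 0.2606×210.703 + 0.2964×60.642 = 212.0238 per 1,000.
Ratio = 133.3928 ÷ 212.0238 = 0.62914.

0.629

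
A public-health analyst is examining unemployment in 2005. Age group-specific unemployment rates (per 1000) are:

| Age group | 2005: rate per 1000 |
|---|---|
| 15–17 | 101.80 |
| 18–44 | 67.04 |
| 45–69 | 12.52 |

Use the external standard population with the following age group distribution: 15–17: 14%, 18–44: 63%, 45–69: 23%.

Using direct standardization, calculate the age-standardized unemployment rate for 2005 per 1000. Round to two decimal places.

59.37

Standard weights: 0.14, 0.63, 0.23.
Standardized rate: 0.1400×101.80 + 0.6300×67.04 + 0.2300×12.52 = 59.3668 per 1000.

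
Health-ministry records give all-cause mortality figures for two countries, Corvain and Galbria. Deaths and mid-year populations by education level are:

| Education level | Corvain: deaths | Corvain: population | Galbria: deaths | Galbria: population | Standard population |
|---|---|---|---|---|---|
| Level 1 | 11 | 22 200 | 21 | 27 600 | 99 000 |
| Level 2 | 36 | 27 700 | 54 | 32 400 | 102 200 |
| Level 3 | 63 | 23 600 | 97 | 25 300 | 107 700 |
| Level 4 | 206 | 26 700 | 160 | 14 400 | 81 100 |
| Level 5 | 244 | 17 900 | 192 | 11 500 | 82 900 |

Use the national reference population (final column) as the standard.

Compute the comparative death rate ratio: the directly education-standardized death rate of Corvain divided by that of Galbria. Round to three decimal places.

Education-specific rates per 1 000 for Corvain: 0.495, 1.300, 2.669, 7.715, 13.631.
For Galbria: 0.761, 1.667, 3.834, 11.111, 16.696.
Standard total = 472 900; weights = 0.2093, 0.2161, 0.2277, 0.1715, 0.1753.
Corvain: 0.2093×0.495 + 0.2161×1.300 + 0.2277×2.669 + 0.1715×7.715 + 0.1753×13.631 = 4.7053 per 1 000.
Galbria: 0.2093×0.761 + 0.2161×1.667 + 0.2277×3.834 + 0.1715×11.111 + 0.1753×16.696 = 6.2249 per 1 000.
Ratio = 4.7053 ÷ 6.2249 = 0.75588.

0.756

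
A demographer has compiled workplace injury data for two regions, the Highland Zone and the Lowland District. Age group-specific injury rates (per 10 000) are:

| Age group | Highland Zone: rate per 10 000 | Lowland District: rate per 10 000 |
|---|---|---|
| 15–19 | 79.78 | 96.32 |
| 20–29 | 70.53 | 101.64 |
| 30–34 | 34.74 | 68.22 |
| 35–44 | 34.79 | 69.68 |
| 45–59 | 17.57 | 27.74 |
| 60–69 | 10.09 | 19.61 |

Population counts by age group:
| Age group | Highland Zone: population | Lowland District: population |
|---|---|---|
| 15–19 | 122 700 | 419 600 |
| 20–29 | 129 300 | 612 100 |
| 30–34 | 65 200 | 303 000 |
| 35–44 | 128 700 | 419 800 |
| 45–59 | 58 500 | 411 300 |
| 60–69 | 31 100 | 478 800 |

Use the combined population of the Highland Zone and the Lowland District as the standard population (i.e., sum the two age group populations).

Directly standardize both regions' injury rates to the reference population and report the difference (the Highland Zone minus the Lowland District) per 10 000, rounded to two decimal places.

-23.00

Combined standard total = 3 180 100; weights = 0.1705, 0.2331, 0.1158, 0.1725, 0.1477, 0.1603.
The Highland Zone: 0.1705×79.78 + 0.2331×70.53 + 0.1158×34.74 + 0.1725×34.79 + 0.1477×17.57 + 0.1603×10.09 = 44.2843 per 10 000.
The Lowland District: 0.1705×96.32 + 0.2331×101.64 + 0.1158×68.22 + 0.1725×69.68 + 0.1477×27.74 + 0.1603×19.61 = 67.2808 per 10 000.
Difference = 44.2843 − 67.2808 = -22.9965.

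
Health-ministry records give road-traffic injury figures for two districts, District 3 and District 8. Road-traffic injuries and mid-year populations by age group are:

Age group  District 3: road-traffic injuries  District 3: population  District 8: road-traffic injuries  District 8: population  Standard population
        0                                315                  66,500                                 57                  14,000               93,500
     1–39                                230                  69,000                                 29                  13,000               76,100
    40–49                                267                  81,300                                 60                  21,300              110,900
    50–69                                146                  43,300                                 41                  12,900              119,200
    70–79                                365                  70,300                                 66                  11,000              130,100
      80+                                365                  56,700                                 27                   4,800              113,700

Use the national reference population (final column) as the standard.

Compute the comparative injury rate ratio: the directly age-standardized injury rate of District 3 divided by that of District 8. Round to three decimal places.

Age-specific rates per 100,000 for District 3: 473.68, 333.33, 328.41, 337.18, 519.20, 643.74.
For District 8: 407.14, 223.08, 281.69, 317.83, 600.00, 562.50.
Standard total = 643,500; weights = 0.1453, 0.1183, 0.1723, 0.1852, 0.2022, 0.1767.
District 3: 0.1453×473.68 + 0.1183×333.33 + 0.1723×328.41 + 0.1852×337.18 + 0.2022×519.20 + 0.1767×643.74 = 446.0152 per 100,000.
District 8: 0.1453×407.14 + 0.1183×223.08 + 0.1723×281.69 + 0.1852×317.83 + 0.2022×600.00 + 0.1767×562.50 = 413.6519 per 100,000.
Ratio = 446.0152 ÷ 413.6519 = 1.07824.

1.078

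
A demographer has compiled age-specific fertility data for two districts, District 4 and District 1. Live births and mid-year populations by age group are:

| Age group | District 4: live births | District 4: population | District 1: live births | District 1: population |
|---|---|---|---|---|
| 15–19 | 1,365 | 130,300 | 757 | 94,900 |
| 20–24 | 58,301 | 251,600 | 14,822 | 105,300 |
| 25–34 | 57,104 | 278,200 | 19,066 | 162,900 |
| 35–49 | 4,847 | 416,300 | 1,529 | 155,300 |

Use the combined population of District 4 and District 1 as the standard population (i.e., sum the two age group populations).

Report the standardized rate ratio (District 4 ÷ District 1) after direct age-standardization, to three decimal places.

Age-specific rates per 1,000 for District 4: 10.476, 231.721, 205.262, 11.643.
For District 1: 7.977, 140.760, 117.041, 9.845.
Combined standard total = 1,594,800; weights = 0.1412, 0.2238, 0.2766, 0.3584.
District 4: 0.1412×10.476 + 0.2238×231.721 + 0.2766×205.262 + 0.3584×11.643 = 114.2819 per 1,000.
District 1: 0.1412×7.977 + 0.2238×140.760 + 0.2766×117.041 + 0.3584×9.845 = 68.5277 per 1,000.
Ratio = 114.2819 ÷ 68.5277 = 1.66767.

1.668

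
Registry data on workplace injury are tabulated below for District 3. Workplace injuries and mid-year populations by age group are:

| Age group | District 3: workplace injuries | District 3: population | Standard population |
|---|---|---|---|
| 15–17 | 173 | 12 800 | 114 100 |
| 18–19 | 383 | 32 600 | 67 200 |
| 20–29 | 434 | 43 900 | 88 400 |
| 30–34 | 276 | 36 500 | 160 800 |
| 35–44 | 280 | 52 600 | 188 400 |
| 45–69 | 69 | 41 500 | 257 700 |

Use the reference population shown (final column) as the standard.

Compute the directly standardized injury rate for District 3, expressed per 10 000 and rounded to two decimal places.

Age-specific rates per 10 000 for District 3: 135.16, 117.48, 98.86, 75.62, 53.23, 16.63.
Standard total = 876 600; weights = 0.1302, 0.0767, 0.1008, 0.1834, 0.2149, 0.2940.
Standardized rate: 0.1302×135.16 + 0.0767×117.48 + 0.1008×98.86 + 0.1834×75.62 + 0.2149×53.23 + 0.2940×16.63 = 66.7674 per 10 000.

66.77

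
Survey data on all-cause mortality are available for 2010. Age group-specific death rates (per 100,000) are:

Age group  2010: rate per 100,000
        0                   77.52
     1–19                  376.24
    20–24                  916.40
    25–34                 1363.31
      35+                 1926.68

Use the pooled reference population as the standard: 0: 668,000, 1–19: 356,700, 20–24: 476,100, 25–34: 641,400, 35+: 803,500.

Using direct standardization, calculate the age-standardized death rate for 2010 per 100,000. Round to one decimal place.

Standard total = 2,945,700; weights = 0.2268, 0.1211, 0.1616, 0.2177, 0.2728.
Standardized rate: 0.2268×77.52 + 0.1211×376.24 + 0.1616×916.40 + 0.2177×1363.31 + 0.2728×1926.68 = 1033.6425 per 100,000.

1033.6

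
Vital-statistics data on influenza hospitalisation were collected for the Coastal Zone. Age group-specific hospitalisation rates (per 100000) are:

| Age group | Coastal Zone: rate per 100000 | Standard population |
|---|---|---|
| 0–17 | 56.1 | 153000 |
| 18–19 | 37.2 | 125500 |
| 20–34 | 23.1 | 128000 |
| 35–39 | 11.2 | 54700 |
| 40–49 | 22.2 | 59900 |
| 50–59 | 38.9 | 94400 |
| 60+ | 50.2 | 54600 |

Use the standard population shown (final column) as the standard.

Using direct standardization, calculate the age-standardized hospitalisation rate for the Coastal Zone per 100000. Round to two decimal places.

Standard total = 670100; weights = 0.2283, 0.1873, 0.1910, 0.0816, 0.0894, 0.1409, 0.0815.
Standardized rate: 0.2283×56.1 + 0.1873×37.2 + 0.1910×23.1 + 0.0816×11.2 + 0.0894×22.2 + 0.1409×38.9 + 0.0815×50.2 = 36.6575 per 100000.

36.66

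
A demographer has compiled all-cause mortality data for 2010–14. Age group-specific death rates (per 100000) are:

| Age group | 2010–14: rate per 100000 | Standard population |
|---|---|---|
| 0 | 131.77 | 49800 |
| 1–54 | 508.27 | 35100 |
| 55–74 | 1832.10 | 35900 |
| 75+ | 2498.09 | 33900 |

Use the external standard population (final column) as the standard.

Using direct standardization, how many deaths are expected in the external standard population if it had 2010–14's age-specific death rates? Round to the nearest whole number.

Expected deaths = Σ (standard pop × age-specific rate ÷ 100000)
= 49800×131.77/100000 + 35100×508.27/100000 + 35900×1832.10/100000 + 33900×2498.09/100000
= 65.62 + 178.40 + 657.72 + 846.85 = 1748.60.

1749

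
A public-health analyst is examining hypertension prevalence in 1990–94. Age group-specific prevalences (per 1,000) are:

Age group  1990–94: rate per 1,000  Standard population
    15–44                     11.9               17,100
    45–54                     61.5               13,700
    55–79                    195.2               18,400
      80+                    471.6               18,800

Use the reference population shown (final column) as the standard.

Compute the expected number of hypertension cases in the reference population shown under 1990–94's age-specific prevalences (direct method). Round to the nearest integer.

13504

Expected hypertension cases = Σ (standard pop × age-specific rate ÷ 1,000)
= 17,100×11.9/1,000 + 13,700×61.5/1,000 + 18,400×195.2/1,000 + 18,800×471.6/1,000
= 203.49 + 842.55 + 3591.68 + 8866.08 = 13503.80.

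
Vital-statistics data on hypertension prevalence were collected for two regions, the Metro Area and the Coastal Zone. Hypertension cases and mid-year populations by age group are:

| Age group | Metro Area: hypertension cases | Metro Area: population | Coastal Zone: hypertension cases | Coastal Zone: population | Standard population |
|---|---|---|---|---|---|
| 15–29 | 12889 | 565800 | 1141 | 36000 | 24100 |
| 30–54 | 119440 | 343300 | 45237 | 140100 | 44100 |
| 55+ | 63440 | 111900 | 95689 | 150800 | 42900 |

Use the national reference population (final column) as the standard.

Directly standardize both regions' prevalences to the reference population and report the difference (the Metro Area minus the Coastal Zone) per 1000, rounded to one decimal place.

-18.1

Age-specific rates per 1000 for the Metro Area: 22.780, 347.917, 566.935.
For the Coastal Zone: 31.694, 322.891, 634.542.
Standard total = 111100; weights = 0.2169, 0.3969, 0.3861.
The Metro Area: 0.2169×22.780 + 0.3969×347.917 + 0.3861×566.935 = 361.9591 per 1000.
The Coastal Zone: 0.2169×31.694 + 0.3969×322.891 + 0.3861×634.542 = 380.0647 per 1000.
Difference = 361.9591 − 380.0647 = -18.1056.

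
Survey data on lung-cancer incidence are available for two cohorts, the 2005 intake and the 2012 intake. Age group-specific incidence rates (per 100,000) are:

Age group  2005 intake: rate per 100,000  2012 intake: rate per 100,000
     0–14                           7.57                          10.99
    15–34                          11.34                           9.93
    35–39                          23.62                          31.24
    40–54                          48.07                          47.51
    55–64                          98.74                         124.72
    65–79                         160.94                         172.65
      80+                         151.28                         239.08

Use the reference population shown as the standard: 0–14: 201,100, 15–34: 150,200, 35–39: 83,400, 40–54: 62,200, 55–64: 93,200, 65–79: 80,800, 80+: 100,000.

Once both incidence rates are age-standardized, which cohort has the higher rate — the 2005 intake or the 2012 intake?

Standard total = 770,900; weights = 0.2609, 0.1948, 0.1082, 0.0807, 0.1209, 0.1048, 0.1297.
The 2005 intake: 0.2609×7.57 + 0.1948×11.34 + 0.1082×23.62 + 0.0807×48.07 + 0.1209×98.74 + 0.1048×160.94 + 0.1297×151.28 = 59.0478 per 100,000.
The 2012 intake: 0.2609×10.99 + 0.1948×9.93 + 0.1082×31.24 + 0.0807×47.51 + 0.1209×124.72 + 0.1048×172.65 + 0.1297×239.08 = 76.2020 per 100,000.

2012 intake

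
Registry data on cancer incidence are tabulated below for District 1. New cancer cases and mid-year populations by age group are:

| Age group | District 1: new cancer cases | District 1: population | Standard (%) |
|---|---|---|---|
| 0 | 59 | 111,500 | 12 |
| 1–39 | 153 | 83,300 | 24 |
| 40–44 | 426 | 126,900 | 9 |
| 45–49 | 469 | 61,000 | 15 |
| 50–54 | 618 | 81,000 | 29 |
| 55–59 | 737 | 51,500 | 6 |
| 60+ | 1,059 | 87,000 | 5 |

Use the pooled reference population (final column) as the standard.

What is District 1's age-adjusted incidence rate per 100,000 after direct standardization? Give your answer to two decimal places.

563.96

Age-specific rates per 100,000 for District 1: 52.91, 183.67, 335.70, 768.85, 762.96, 1431.07, 1217.24.
Standard weights: 0.12, 0.24, 0.09, 0.15, 0.29, 0.06, 0.05.
Standardized rate: 0.1200×52.91 + 0.2400×183.67 + 0.0900×335.70 + 0.1500×768.85 + 0.2900×762.96 + 0.0600×1431.07 + 0.0500×1217.24 = 563.9574 per 100,000.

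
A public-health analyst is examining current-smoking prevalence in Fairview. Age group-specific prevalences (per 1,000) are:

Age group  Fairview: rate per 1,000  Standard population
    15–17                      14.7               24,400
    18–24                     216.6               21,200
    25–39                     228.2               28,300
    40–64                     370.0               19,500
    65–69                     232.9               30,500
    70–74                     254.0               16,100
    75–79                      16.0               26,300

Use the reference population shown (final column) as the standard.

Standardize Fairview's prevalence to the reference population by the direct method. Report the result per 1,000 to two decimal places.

Standard total = 166,300; weights = 0.1467, 0.1275, 0.1702, 0.1173, 0.1834, 0.0968, 0.1581.
Standardized rate: 0.1467×14.7 + 0.1275×216.6 + 0.1702×228.2 + 0.1173×370.0 + 0.1834×232.9 + 0.0968×254.0 + 0.1581×16.0 = 181.8239 per 1,000.

181.82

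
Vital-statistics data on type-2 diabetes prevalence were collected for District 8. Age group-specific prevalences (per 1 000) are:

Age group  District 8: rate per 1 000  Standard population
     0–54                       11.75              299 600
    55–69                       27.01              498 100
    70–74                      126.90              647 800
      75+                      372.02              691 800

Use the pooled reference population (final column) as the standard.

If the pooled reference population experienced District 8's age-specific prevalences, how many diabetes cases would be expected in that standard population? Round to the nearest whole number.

Expected diabetes cases = Σ (standard pop × age-specific rate ÷ 1 000)
= 299 600×11.75/1 000 + 498 100×27.01/1 000 + 647 800×126.90/1 000 + 691 800×372.02/1 000
= 3520.30 + 13453.68 + 82205.82 + 257363.44 = 356543.24.

356543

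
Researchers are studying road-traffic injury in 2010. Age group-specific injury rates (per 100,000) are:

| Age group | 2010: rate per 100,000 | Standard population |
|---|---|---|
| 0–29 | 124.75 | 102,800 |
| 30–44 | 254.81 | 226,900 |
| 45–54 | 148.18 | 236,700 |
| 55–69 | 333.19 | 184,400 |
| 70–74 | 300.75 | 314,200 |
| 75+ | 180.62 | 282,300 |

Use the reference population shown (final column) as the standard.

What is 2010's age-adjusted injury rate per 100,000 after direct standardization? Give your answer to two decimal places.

232.05

Standard total = 1,347,300; weights = 0.0763, 0.1684, 0.1757, 0.1369, 0.2332, 0.2095.
Standardized rate: 0.0763×124.75 + 0.1684×254.81 + 0.1757×148.18 + 0.1369×333.19 + 0.2332×300.75 + 0.2095×180.62 = 232.0491 per 100,000.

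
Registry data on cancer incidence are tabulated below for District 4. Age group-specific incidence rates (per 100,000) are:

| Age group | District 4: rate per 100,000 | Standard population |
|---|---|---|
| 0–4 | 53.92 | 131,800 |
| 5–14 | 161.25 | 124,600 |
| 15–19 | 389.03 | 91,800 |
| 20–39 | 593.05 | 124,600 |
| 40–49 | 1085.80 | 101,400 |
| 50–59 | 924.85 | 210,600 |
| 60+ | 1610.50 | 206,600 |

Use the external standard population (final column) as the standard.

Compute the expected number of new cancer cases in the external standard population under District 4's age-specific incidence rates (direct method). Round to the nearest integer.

7744

Expected new cancer cases = Σ (standard pop × age-specific rate ÷ 100,000)
= 131,800×53.92/100,000 + 124,600×161.25/100,000 + 91,800×389.03/100,000 + 124,600×593.05/100,000 + 101,400×1085.80/100,000 + 210,600×924.85/100,000 + 206,600×1610.50/100,000
= 71.07 + 200.92 + 357.13 + 738.94 + 1101.00 + 1947.73 + 3327.29 = 7744.08.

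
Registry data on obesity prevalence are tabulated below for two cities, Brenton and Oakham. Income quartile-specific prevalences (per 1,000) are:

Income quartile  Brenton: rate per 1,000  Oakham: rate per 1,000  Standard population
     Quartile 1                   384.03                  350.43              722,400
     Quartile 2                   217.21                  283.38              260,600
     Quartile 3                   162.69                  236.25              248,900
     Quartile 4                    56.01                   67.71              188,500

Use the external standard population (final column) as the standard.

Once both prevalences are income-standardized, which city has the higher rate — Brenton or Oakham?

Oakham

Standard total = 1,420,400; weights = 0.5086, 0.1835, 0.1752, 0.1327.
Brenton: 0.5086×384.03 + 0.1835×217.21 + 0.1752×162.69 + 0.1327×56.01 = 271.1065 per 1,000.
Oakham: 0.5086×350.43 + 0.1835×283.38 + 0.1752×236.25 + 0.1327×67.71 = 280.6008 per 1,000.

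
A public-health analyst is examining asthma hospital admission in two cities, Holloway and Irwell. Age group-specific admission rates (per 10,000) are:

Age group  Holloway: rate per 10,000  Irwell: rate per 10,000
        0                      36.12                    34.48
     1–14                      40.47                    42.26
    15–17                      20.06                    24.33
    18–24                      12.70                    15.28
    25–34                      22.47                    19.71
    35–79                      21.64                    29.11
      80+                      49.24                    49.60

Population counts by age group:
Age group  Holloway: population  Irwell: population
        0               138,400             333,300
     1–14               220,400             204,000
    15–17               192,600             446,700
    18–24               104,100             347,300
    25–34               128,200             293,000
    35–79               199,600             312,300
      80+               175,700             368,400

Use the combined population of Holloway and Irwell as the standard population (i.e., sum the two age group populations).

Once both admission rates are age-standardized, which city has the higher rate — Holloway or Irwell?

Irwell

Combined standard total = 3,464,000; weights = 0.1362, 0.1225, 0.1846, 0.1303, 0.1216, 0.1478, 0.1571.
Holloway: 0.1362×36.12 + 0.1225×40.47 + 0.1846×20.06 + 0.1303×12.70 + 0.1216×22.47 + 0.1478×21.64 + 0.1571×49.24 = 28.8983 per 10,000.
Irwell: 0.1362×34.48 + 0.1225×42.26 + 0.1846×24.33 + 0.1303×15.28 + 0.1216×19.71 + 0.1478×29.11 + 0.1571×49.60 = 30.8434 per 10,000.
The crude rates (30.16 vs 30.12) would put Holloway higher, but that reflects its age composition; once standardized to a common age structure, Irwell has the higher underlying rate.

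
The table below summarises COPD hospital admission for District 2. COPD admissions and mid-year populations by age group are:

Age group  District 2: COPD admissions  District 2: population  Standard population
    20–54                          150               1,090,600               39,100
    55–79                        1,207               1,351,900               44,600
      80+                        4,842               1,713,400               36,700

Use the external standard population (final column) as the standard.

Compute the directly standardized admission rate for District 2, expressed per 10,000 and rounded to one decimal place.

Age-specific rates per 10,000 for District 2: 1.38, 8.93, 28.26.
Standard total = 120,400; weights = 0.3248, 0.3704, 0.3048.
Standardized rate: 0.3248×1.38 + 0.3704×8.93 + 0.3048×28.26 = 12.3680 per 10,000.

12.4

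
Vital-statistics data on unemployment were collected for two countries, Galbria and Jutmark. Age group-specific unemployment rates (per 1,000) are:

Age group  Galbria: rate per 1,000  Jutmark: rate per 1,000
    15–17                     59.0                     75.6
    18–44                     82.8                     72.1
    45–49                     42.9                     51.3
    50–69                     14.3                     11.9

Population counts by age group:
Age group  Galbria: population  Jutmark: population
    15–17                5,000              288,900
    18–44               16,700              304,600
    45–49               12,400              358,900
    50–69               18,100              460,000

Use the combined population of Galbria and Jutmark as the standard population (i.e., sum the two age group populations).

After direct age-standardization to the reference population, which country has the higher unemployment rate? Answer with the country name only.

Jutmark

Combined standard total = 1,464,600; weights = 0.2007, 0.2194, 0.2535, 0.3264.
Galbria: 0.2007×59.0 + 0.2194×82.8 + 0.2535×42.9 + 0.3264×14.3 = 45.5478 per 1,000.
Jutmark: 0.2007×75.6 + 0.2194×72.1 + 0.2535×51.3 + 0.3264×11.9 = 47.8777 per 1,000.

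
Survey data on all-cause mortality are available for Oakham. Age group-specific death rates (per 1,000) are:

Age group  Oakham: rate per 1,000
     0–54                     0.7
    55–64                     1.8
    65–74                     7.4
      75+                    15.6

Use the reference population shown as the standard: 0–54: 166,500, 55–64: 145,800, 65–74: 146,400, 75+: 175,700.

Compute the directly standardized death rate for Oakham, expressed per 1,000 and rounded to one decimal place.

Standard total = 634,400; weights = 0.2625, 0.2298, 0.2308, 0.2770.
Standardized rate: 0.2625×0.7 + 0.2298×1.8 + 0.2308×7.4 + 0.2770×15.6 = 6.6256 per 1,000.

6.6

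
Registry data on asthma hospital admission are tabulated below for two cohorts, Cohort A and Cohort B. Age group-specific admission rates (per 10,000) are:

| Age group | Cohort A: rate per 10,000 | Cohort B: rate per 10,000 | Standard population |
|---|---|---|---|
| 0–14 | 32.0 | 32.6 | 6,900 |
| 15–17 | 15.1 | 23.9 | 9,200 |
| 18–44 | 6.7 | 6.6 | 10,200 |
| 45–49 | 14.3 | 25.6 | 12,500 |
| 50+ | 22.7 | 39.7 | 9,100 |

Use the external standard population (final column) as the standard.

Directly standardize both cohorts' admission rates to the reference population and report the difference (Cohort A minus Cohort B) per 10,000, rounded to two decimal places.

-7.93

Standard total = 47,900; weights = 0.1441, 0.1921, 0.2129, 0.2610, 0.1900.
Cohort A: 0.1441×32.0 + 0.1921×15.1 + 0.2129×6.7 + 0.2610×14.3 + 0.1900×22.7 = 16.9808 per 10,000.
Cohort B: 0.1441×32.6 + 0.1921×23.9 + 0.2129×6.6 + 0.2610×25.6 + 0.1900×39.7 = 24.9146 per 10,000.
Difference = 16.9808 − 24.9146 = -7.9338.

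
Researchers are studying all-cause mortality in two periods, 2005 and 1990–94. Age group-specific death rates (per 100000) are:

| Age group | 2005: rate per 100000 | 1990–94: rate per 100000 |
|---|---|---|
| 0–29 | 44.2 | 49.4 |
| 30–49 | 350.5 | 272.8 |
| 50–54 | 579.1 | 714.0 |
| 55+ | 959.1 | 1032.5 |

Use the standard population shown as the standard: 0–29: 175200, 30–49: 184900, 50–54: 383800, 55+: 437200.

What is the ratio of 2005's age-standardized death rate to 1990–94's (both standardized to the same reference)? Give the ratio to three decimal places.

0.910

Standard total = 1181100; weights = 0.1483, 0.1565, 0.3250, 0.3702.
2005: 0.1483×44.2 + 0.1565×350.5 + 0.3250×579.1 + 0.3702×959.1 = 604.6299 per 100000.
1990–94: 0.1483×49.4 + 0.1565×272.8 + 0.3250×714.0 + 0.3702×1032.5 = 664.2433 per 100000.
Ratio = 604.6299 ÷ 664.2433 = 0.91025.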